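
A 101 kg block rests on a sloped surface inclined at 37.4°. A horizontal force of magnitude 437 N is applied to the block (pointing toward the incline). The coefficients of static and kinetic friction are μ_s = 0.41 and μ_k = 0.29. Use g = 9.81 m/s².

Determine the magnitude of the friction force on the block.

f ≈ 255 N (up the incline)

Resolve perpendicular to the incline: N = m g cos θ + P sin θ = 101×9.81×cos 37.4° + 437×sin 37.4° = 1053 N.
Parallel to the incline: P cos θ − m g sin θ = 347.2 − 601.8 = -254.6 N; the friction needed to balance this is 254.6 N acting up the slope.
Maximum static friction: μ_s N = 0.41 × 1053 = 431.5 N.
|f_req| = 254.6 ≤ 431.5 N → the block is in equilibrium; friction equals the required value.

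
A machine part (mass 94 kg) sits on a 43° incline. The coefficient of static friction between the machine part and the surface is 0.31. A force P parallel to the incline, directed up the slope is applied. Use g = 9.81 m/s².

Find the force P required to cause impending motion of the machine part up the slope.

At impending motion up the slope, friction acts down-slope at its limit: f = μ_s N.
P is parallel to the surface, so N = m g cos θ = 674 N.
Along the incline: P = m g sin θ + μ_s N = 629 + 0.31×674 = 838 N.

P ≈ 838 N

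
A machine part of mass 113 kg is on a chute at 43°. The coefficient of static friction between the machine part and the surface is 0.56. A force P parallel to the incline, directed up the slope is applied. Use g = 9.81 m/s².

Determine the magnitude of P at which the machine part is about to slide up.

At impending motion up the slope, friction acts down-slope at its limit: f = μ_s N.
P is parallel to the surface, so N = m g cos θ = 811 N.
Along the incline: P = m g sin θ + μ_s N = 756 + 0.56×811 = 1210 N.

P ≈ 1210 N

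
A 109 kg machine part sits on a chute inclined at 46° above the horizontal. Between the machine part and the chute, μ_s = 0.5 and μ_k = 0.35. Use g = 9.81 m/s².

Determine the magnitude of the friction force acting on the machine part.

The normal reaction is N = m g cos θ = 742.8 N.
Along the slope the weight component is m g sin θ = 769.2 N; friction must supply exactly this, acting up-slope.
Static friction can supply at most μ_s N = 371.4 N.
Since |769.2| > 371.4 N, static friction cannot hold it; the machine part slides down the incline and kinetic friction applies: f = μ_k N = 0.35 × 742.8 = 260 N.

f ≈ 260 N (up the incline)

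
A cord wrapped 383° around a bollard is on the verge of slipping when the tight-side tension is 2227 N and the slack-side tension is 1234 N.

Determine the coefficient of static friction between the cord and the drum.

μ ≈ 0.0883

T₂/T₁ = e^{μβ} → μ = ln(T₂/T₁)/β.
β = 383° = 6.685 rad.
μ = ln(2227/1234)/6.685 = ln(1.805)/6.685 = 0.0883.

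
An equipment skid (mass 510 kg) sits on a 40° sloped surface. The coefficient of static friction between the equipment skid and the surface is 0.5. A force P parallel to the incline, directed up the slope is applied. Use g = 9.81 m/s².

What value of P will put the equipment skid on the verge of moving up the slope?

P ≈ 5130 N

At impending motion up the slope, friction acts down-slope at its limit: f = μ_s N.
P is parallel to the surface, so N = m g cos θ = 3830 N.
Along the incline: P = m g sin θ + μ_s N = 3220 + 0.5×3830 = 5130 N.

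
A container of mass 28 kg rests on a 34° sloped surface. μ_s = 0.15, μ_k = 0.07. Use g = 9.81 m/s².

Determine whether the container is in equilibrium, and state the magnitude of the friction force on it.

f ≈ 15.9 N

N = m g cos θ = 228 N.
Down-slope weight component: m g sin θ = 154 N.
μ_s N = 34.2 N.
154 > 34.2 N, so it slides; kinetic friction f = μ_k N = 0.07×228 = 15.9 N.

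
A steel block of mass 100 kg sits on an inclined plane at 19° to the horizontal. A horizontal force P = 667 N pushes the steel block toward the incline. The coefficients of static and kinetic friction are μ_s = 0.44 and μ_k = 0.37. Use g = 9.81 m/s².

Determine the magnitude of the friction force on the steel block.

f ≈ 311 N (down the incline)

The horizontal push has a component P sin θ into the surface, so N = m g cos θ + P sin θ = 927.6 + 217.2 = 1145 N.
Parallel to the incline: P cos θ − m g sin θ = 630.7 − 319.4 = 311.3 N; the friction needed to balance this is 311.3 N acting down the slope.
The limit of static friction is μ_s N = 503.7 N.
|f_req| = 311.3 ≤ 503.7 N → the steel block is in equilibrium; friction equals the required value.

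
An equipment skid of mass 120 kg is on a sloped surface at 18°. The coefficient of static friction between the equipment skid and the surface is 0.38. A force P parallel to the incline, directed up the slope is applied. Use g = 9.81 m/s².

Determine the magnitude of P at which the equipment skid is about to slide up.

P ≈ 789 N

At impending motion up the slope, friction acts down-slope at its limit: f = μ_s N.
P is parallel to the surface, so N = m g cos θ = 1120 N.
Along the incline: P = m g sin θ + μ_s N = 364 + 0.38×1120 = 789 N.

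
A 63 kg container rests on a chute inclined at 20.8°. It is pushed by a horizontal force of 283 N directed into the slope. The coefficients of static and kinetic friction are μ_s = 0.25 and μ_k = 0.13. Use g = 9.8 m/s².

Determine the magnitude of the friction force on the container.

The horizontal push has a component P sin θ into the surface, so N = m g cos θ + P sin θ = 577.2 + 100.5 = 677.7 N.
Parallel to the incline: P cos θ − m g sin θ = 264.6 − 219.2 = 45.31 N; the friction needed to balance this is 45.31 N acting down the slope.
The limit of static friction is μ_s N = 169.4 N.
|f_req| = 45.31 ≤ 169.4 N → the container is in equilibrium; friction equals the required value.

f ≈ 45.3 N (down the incline)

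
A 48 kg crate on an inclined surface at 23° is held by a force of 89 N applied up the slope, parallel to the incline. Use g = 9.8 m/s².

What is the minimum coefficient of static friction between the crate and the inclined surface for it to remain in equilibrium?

N = m g cos θ = 433 N.
Friction must make up the shortfall along the incline: f = m g sin θ − P = 183.8 − 89 = 94.8 N.
At the threshold f = μ_s N, so μ_s,min = 94.8/433 = 0.219.

μ_s,min ≈ 0.219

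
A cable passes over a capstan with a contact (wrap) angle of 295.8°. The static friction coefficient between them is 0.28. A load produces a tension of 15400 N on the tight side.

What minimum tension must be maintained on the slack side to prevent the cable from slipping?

Capstan equation at impending slip: T_tight/T_slack = e^{μβ}.
β = 295.8° = 5.163 rad; e^{μβ} = e^{0.28×5.163} = 4.244.
T_slack = T_tight / e^{μβ} = 15400 / 4.244 = 3630 N.

T_min ≈ 3630 N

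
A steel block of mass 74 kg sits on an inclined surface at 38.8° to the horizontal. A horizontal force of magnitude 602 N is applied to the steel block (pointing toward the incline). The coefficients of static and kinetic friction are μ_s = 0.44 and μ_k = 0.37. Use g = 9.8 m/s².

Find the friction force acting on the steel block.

The horizontal push has a component P sin θ into the surface, so N = m g cos θ + P sin θ = 565.2 + 377.2 = 942.4 N.
Along the incline, the net driving force (taking up-slope positive) is P cos θ − m g sin θ = 469.2 − 454.4 = 14.75 N, so equilibrium requires friction f = -14.75 N (down-slope).
The limit of static friction is μ_s N = 414.7 N.
|f_req| = 14.75 ≤ 414.7 N → the steel block is in equilibrium; friction equals the required value.

f ≈ 14.7 N (down the incline)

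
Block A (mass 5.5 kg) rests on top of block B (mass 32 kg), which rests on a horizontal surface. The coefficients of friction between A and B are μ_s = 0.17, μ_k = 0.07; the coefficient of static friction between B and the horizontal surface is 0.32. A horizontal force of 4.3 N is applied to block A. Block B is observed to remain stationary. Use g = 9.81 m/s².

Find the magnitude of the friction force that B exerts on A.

Normal force at the A–B interface: N₁ = m_A g = 53.96 N.
Maximum static friction on A from B: μ_s N₁ = 0.17×53.96 = 9.172 N.
P = 4.3 N is within that limit, so A and B move together (both at rest); the A–B friction is simply f₁ = P = 4.3 N.
B experiences an equal 4.3 N forward from A (third law). B is in equilibrium, so the floor supplies f₂ = 4.3 N of static friction (limit μ_s(m_A+m_B)g = 117.7 N, not exceeded).

f ≈ 4.3 N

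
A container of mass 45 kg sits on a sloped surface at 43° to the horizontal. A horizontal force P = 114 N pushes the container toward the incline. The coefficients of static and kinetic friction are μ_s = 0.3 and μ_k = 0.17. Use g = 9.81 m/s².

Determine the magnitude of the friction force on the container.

f ≈ 68.1 N (up the incline)

Normal direction: N = m g cos θ + P sin θ = 400.6 N.
Parallel to the incline: P cos θ − m g sin θ = 83.37 − 301.1 = -217.7 N; the friction needed to balance this is 217.7 N acting up the slope.
The limit of static friction is μ_s N = 120.2 N.
The required 217.7 N exceeds the static limit, so the container slides down-slope and f = μ_k N = 0.17×400.6 = 68.1 N.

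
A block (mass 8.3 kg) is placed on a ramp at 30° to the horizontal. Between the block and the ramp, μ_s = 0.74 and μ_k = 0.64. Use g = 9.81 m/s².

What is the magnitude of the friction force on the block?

Perpendicular to the surface, N = m g cos θ = 8.3·9.81·cos 30° = 70.51 N.
For equilibrium along the incline, friction must balance the weight component: f = m g sin θ = 40.71 N up the slope.
Static friction can supply at most μ_s N = 52.18 N.
Since |40.71| ≤ 52.18 N, static friction is sufficient; f equals the required value, not μ_s N.

f ≈ 40.7 N (up the incline)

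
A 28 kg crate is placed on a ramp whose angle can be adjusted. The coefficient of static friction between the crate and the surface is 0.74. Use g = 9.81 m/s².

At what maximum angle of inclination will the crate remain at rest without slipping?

At the slip threshold, m g sin θ = μ_s · m g cos θ, so tan θ = μ_s.
θ_max = arctan(0.74) = 36.5°.

θ_max ≈ 36.5°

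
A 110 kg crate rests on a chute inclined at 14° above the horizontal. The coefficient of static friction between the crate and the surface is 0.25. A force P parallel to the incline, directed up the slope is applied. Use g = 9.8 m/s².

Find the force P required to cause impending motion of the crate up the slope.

P ≈ 522 N

At impending motion up the slope, friction acts down-slope at its limit: f = μ_s N.
P is parallel to the surface, so N = m g cos θ = 1050 N.
Along the incline: P = m g sin θ + μ_s N = 261 + 0.25×1050 = 522 N.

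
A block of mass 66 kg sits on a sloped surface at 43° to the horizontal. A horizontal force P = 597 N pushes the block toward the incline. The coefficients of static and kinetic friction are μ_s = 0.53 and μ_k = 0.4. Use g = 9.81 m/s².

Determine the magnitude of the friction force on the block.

f ≈ 4.95 N (up the incline)

The horizontal push has a component P sin θ into the surface, so N = m g cos θ + P sin θ = 473.5 + 407.2 = 880.7 N.
Parallel to the incline: P cos θ − m g sin θ = 436.6 − 441.6 = -4.948 N; the friction needed to balance this is 4.948 N acting up the slope.
The limit of static friction is μ_s N = 466.8 N.
|f_req| = 4.948 ≤ 466.8 N → the block is in equilibrium; friction equals the required value.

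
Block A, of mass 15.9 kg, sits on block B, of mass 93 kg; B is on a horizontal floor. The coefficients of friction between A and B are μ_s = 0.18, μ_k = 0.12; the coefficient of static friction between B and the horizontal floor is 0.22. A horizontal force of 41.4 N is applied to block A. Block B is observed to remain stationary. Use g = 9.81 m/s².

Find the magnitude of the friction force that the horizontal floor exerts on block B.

Between the blocks, N₁ = m_A g = 156 N.
Maximum static friction on A from B: μ_s N₁ = 0.18×156 = 28.08 N.
Since P = 41.4 N > 28.08 N, A slides on B; the A–B friction is kinetic: f₁ = μ_k N₁ = 0.12×156 = 18.7 N.
B experiences an equal 18.7 N forward from A (third law). B is in equilibrium, so the floor supplies f₂ = 18.7 N of static friction (limit μ_s(m_A+m_B)g = 235 N, not exceeded).

f ≈ 18.7 N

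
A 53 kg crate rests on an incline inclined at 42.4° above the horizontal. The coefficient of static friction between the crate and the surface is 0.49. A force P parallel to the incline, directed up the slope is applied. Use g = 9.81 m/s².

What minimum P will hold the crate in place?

P_min ≈ 162 N

The crate tends to slide down (tan θ > μ_s), so at the point of impending slip friction acts up-slope at its limit: f = μ_s N.
P is parallel to the surface, so N = m g cos θ = 384 N.
Along the incline: P + μ_s N = m g sin θ, so P = 351 − 0.49×384 = 162 N.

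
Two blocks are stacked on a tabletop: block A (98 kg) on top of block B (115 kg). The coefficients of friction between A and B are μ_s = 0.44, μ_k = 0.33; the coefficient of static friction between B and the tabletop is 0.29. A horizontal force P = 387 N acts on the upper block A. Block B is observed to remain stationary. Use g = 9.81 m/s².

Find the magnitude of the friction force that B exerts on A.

Normal force at the A–B interface: N₁ = m_A g = 961.4 N.
Maximum static friction on A from B: μ_s N₁ = 0.44×961.4 = 423 N.
Since P = 387 N ≤ 423 N, A does not slip on B; friction on A equals P = 387 N.
B experiences an equal 387 N forward from A (third law). B is in equilibrium, so the floor supplies f₂ = 387 N of static friction (limit μ_s(m_A+m_B)g = 606 N, not exceeded).

f ≈ 387 N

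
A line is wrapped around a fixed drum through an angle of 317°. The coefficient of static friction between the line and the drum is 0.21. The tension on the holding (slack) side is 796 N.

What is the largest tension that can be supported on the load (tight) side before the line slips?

T_max ≈ 2540 N

At impending slip the capstan equation gives T₂/T₁ = e^{μβ} with β in radians.
β = 317° × π/180 = 5.533 rad.
e^{μβ} = e^{0.21×5.533} = 3.196.
T₂ = T₁ · e^{μβ} = 796 × 3.196 = 2540 N.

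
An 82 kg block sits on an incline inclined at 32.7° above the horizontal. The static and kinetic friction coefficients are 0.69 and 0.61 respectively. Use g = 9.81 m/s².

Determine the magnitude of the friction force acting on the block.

f ≈ 435 N (up the incline)

The normal reaction is N = m g cos θ = 676.9 N.
For equilibrium along the incline, friction must balance the weight component: f = m g sin θ = 434.6 N up the slope.
Maximum static friction available: μ_s N = 0.69 × 676.9 = 467.1 N.
Since |434.6| ≤ 467.1 N, static friction is sufficient; f equals the required value, not μ_s N.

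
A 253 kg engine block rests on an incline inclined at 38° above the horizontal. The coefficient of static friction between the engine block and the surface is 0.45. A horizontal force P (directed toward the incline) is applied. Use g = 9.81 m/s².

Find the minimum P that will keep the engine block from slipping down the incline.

The engine block tends to slide down (tan θ > μ_s), so at the point of impending slip friction acts up-slope at its limit: f = μ_s N.
Perpendicular to the incline: N = m g cos θ + P sin θ.
Along the incline: P cos θ + μ_s N = m g sin θ, i.e. P cos θ + μ_s (m g cos θ + P sin θ) = m g sin θ.
Solving, P (cos θ + μ_s sin θ) = m g (sin θ − μ_s cos θ), so P = 2480×0.2611/1.065 = 608 N.

P_min ≈ 608 N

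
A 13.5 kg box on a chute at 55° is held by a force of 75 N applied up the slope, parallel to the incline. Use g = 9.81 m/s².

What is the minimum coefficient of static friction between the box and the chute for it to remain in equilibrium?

N = m g cos θ = 75.96 N.
Friction must make up the shortfall along the incline: f = m g sin θ − P = 108.5 − 75 = 33.48 N.
At the threshold f = μ_s N, so μ_s,min = 33.48/75.96 = 0.441.

μ_s,min ≈ 0.441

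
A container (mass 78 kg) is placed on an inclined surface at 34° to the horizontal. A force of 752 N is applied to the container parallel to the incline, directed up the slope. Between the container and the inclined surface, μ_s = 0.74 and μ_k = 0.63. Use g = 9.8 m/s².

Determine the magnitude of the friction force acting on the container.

Normal force: N = m g cos θ = 78 × 9.8 × cos 34° = 633.7 N.
The friction needed for equilibrium is m g sin θ − P = 427.4 − 752 = -324.6 N, measured positive up-slope.
Static friction can supply at most μ_s N = 469 N.
Since |-324.6| ≤ 469 N, static friction is sufficient; f equals the required value, not μ_s N.

f ≈ 325 N (down the incline)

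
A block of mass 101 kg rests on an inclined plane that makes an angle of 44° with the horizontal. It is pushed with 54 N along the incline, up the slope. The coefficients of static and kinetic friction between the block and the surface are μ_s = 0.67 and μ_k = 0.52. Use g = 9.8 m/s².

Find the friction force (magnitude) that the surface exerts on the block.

Perpendicular to the surface, N = m g cos θ = 101·9.8·cos 44° = 712 N.
For equilibrium along the incline the friction force must supply f = m g sin θ − P = 687.6 − 54 = 633.6 N (positive meaning up-slope).
Static friction can supply at most μ_s N = 477 N.
|633.6| exceeds 477 N, so the block slips down-slope; friction is kinetic, f = μ_k N = 0.52×712 = 370 N.

f ≈ 370 N (up the incline)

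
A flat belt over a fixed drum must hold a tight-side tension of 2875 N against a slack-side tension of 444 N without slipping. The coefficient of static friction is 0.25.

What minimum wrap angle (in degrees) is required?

β_min ≈ 428°

T₂/T₁ = e^{μβ} → β = ln(T₂/T₁)/μ.
β = ln(2875/444)/0.25 = 1.868/0.25 = 7.472 rad.
In degrees: β = 7.472 × 180/π = 428°.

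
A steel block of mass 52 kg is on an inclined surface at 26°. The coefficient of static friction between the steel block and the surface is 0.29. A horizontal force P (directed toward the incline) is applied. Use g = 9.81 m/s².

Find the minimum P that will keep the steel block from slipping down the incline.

P_min ≈ 88.4 N

The steel block tends to slide down (tan θ > μ_s), so at the point of impending slip friction acts up-slope at its limit: f = μ_s N.
Perpendicular to the incline: N = m g cos θ + P sin θ.
Along the incline: P cos θ + μ_s N = m g sin θ, i.e. P cos θ + μ_s (m g cos θ + P sin θ) = m g sin θ.
Solving, P (cos θ + μ_s sin θ) = m g (sin θ − μ_s cos θ), so P = 510×0.1777/1.026 = 88.4 N.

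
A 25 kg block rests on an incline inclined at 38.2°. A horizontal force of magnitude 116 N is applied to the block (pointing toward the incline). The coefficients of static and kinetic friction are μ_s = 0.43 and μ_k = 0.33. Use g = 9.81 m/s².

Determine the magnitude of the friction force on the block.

f ≈ 60.5 N (up the incline)

Resolve perpendicular to the incline: N = m g cos θ + P sin θ = 25×9.81×cos 38.2° + 116×sin 38.2° = 264.5 N.
Parallel to the incline: P cos θ − m g sin θ = 91.16 − 151.7 = -60.51 N; the friction needed to balance this is 60.51 N acting up the slope.
Maximum static friction: μ_s N = 0.43 × 264.5 = 113.7 N.
|f_req| = 60.51 ≤ 113.7 N → the block is in equilibrium; friction equals the required value.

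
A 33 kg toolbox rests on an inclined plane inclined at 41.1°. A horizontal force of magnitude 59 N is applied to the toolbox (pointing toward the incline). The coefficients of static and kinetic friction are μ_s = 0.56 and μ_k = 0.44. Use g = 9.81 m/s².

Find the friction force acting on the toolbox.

f ≈ 124 N (up the incline)

Normal direction: N = m g cos θ + P sin θ = 282.7 N.
Along the incline, the net driving force (taking up-slope positive) is P cos θ − m g sin θ = 44.46 − 212.8 = -168.4 N, so equilibrium requires friction f = 168.4 N (up-slope).
The limit of static friction is μ_s N = 158.3 N.
|f_req| = 168.4 > 158.3 N → the toolbox slides down the incline; f = μ_k N = 0.44 × 282.7 = 124 N.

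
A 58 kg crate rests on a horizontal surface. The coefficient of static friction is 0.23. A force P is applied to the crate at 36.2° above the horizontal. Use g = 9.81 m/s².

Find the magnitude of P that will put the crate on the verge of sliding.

N = m g − P sin α (the pull lifts the crate).
At impending slip, P cos α = μ_s N = μ_s (m g − P sin α).
Solving: P (cos α + μ_s sin α) = μ_s m g → P = 0.23×569/(cos 36.2° + 0.23 sin 36.2°) = 131/0.9428 = 139 N.

P ≈ 139 N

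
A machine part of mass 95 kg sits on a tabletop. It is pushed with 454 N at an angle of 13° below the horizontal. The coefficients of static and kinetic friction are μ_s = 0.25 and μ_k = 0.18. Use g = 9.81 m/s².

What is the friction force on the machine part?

f ≈ 186 N

The vertical component of P adds to the normal force: N = m g + P sin α = 932 + 102.1 = 1034 N.
For equilibrium, f = P cos α = 454×cos 13° = 442.4 N.
The static-friction limit is μ_s N = 258.5 N.
442.4 > 258.5 N → the machine part slides; f = μ_k N = 0.18×1034 = 186 N.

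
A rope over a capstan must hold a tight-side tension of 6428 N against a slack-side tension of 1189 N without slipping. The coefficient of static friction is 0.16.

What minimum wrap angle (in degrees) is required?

β_min ≈ 604°

T₂/T₁ = e^{μβ} → β = ln(T₂/T₁)/μ.
β = ln(6428/1189)/0.16 = 1.688/0.16 = 10.55 rad.
In degrees: β = 10.55 × 180/π = 604°.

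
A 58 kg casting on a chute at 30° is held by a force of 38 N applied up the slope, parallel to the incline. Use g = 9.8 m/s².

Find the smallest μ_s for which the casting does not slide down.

N = m g cos θ = 492.2 N.
Friction must make up the shortfall along the incline: f = m g sin θ − P = 284.2 − 38 = 246.2 N.
At the threshold f = μ_s N, so μ_s,min = 246.2/492.2 = 0.5.

μ_s,min ≈ 0.5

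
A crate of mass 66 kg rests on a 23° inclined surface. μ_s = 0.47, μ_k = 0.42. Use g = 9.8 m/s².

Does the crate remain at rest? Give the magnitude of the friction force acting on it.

N = m g cos θ = 595 N.
Down-slope weight component: m g sin θ = 253 N.
μ_s N = 280 N.
253 ≤ 280 N, so it stays put; friction = 253 N.

f ≈ 253 N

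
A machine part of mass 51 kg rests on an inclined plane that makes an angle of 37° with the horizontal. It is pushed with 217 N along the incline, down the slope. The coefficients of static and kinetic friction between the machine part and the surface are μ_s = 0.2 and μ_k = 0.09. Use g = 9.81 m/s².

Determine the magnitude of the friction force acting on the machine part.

The normal reaction is N = m g cos θ = 399.6 N.
The friction needed for equilibrium is m g sin θ + P = 301.1 + 217 = 518.1 N, measured positive up-slope.
The static-friction ceiling is μ_s N = 0.2 × 399.6 = 79.91 N.
|518.1| exceeds 79.91 N, so the machine part slips down-slope; friction is kinetic, f = μ_k N = 0.09×399.6 = 36 N.

f ≈ 36 N (up the incline)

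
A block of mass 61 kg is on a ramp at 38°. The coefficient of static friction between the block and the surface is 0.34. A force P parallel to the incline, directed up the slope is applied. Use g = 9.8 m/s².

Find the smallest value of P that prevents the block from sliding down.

P_min ≈ 208 N

The block tends to slide down (tan θ > μ_s), so at the point of impending slip friction acts up-slope at its limit: f = μ_s N.
P is parallel to the surface, so N = m g cos θ = 471 N.
Along the incline: P + μ_s N = m g sin θ, so P = 368 − 0.34×471 = 208 N.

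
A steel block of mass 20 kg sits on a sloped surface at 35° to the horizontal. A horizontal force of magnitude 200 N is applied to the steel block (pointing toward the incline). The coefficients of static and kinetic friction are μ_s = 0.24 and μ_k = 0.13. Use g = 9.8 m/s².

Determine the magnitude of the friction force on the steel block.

f ≈ 51.4 N (down the incline)

Normal direction: N = m g cos θ + P sin θ = 275.3 N.
Along the incline, the net driving force (taking up-slope positive) is P cos θ − m g sin θ = 163.8 − 112.4 = 51.41 N, so equilibrium requires friction f = -51.41 N (down-slope).
Maximum static friction: μ_s N = 0.24 × 275.3 = 66.06 N.
Since 51.41 N is within the 66.06 N limit, the steel block stays put and friction is exactly 51.4 N.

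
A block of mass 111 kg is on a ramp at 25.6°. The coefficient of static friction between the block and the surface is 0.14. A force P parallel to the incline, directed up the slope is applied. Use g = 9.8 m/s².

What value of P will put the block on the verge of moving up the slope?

At impending motion up the slope, friction acts down-slope at its limit: f = μ_s N.
P is parallel to the surface, so N = m g cos θ = 981 N.
Along the incline: P = m g sin θ + μ_s N = 470 + 0.14×981 = 607 N.

P ≈ 607 N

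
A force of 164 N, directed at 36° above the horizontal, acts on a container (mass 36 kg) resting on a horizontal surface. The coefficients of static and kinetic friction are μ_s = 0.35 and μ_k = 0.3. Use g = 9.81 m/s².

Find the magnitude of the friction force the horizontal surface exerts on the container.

f ≈ 77 N

N = m g − P sin α = 353.2 − 164×sin 36° = 256.8 N.
The horizontal driving force is P cos α = 132.7 N, so equilibrium needs friction f = 132.7 N.
μ_s N = 0.35 × 256.8 = 89.87 N.
132.7 > 89.87 N → the container slides; f = μ_k N = 0.3×256.8 = 77 N.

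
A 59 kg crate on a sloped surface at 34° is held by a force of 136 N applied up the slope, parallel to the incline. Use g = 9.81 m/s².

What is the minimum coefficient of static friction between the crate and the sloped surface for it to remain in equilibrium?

N = m g cos θ = 479.8 N.
Friction must make up the shortfall along the incline: f = m g sin θ − P = 323.7 − 136 = 187.7 N.
At the threshold f = μ_s N, so μ_s,min = 187.7/479.8 = 0.391.

μ_s,min ≈ 0.391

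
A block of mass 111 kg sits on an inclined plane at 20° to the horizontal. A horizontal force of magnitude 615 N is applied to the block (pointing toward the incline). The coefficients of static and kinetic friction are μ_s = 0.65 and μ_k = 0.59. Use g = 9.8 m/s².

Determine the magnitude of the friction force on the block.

f ≈ 206 N (down the incline)

Normal direction: N = m g cos θ + P sin θ = 1233 N.
Along the incline, the net driving force (taking up-slope positive) is P cos θ − m g sin θ = 577.9 − 372 = 205.9 N, so equilibrium requires friction f = -205.9 N (down-slope).
The limit of static friction is μ_s N = 801.2 N.
|f_req| = 205.9 ≤ 801.2 N → the block is in equilibrium; friction equals the required value.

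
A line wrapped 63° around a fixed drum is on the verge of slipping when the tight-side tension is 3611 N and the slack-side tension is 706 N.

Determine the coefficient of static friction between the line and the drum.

μ ≈ 1.48

T₂/T₁ = e^{μβ} → μ = ln(T₂/T₁)/β.
β = 63° = 1.1 rad.
μ = ln(3611/706)/1.1 = ln(5.115)/1.1 = 1.48.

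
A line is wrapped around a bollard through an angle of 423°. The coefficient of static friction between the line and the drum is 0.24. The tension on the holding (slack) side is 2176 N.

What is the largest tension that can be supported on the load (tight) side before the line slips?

At impending slip the capstan equation gives T₂/T₁ = e^{μβ} with β in radians.
β = 423° × π/180 = 7.383 rad.
e^{μβ} = e^{0.24×7.383} = 5.882.
T₂ = T₁ · e^{μβ} = 2176 × 5.882 = 12800 N.

T_max ≈ 12800 N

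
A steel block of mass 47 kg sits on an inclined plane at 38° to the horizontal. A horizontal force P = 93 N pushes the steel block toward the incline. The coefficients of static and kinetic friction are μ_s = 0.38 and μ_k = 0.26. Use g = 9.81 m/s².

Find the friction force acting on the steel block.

f ≈ 109 N (up the incline)

Normal direction: N = m g cos θ + P sin θ = 420.6 N.
Parallel to the incline: P cos θ − m g sin θ = 73.29 − 283.9 = -210.6 N; the friction needed to balance this is 210.6 N acting up the slope.
The limit of static friction is μ_s N = 159.8 N.
The required 210.6 N exceeds the static limit, so the steel block slides down-slope and f = μ_k N = 0.26×420.6 = 109 N.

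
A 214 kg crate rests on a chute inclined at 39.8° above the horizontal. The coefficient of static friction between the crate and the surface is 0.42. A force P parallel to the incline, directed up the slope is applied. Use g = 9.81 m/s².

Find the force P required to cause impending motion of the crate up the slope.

P ≈ 2020 N

At impending motion up the slope, friction acts down-slope at its limit: f = μ_s N.
P is parallel to the surface, so N = m g cos θ = 1610 N.
Along the incline: P = m g sin θ + μ_s N = 1340 + 0.42×1610 = 2020 N.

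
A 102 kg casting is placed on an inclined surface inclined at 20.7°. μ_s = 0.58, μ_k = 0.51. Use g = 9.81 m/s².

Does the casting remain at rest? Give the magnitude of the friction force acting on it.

N = m g cos θ = 936 N.
Down-slope weight component: m g sin θ = 354 N.
μ_s N = 543 N.
354 ≤ 543 N, so it stays put; friction = 354 N.

f ≈ 354 N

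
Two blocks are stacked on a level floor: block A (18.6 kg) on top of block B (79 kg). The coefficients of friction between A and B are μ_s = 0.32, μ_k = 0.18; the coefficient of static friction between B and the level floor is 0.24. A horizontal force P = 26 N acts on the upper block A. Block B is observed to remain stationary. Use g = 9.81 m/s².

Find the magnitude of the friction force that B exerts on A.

f ≈ 26 N

The normal force B exerts on A is simply A's weight, N₁ = 182.5 N.
Maximum static friction on A from B: μ_s N₁ = 0.32×182.5 = 58.39 N.
P = 26 N is within that limit, so A and B move together (both at rest); the A–B friction is simply f₁ = P = 26 N.
By Newton's third law B feels 26 N forward from A. With B stationary, the floor's static friction on B balances it: f₂ = 26 N (well within μ_s(m_A+m_B)g = 229.8 N).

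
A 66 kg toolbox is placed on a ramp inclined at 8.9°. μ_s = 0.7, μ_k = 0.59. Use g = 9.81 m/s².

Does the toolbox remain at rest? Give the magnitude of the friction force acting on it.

f ≈ 100 N

N = m g cos θ = 640 N.
Down-slope weight component: m g sin θ = 100 N.
μ_s N = 448 N.
100 ≤ 448 N, so it stays put; friction = 100 N.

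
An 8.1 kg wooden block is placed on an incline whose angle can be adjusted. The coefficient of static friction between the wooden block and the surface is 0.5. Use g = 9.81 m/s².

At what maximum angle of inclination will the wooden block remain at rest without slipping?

θ_max ≈ 26.6°

At the slip threshold, m g sin θ = μ_s · m g cos θ, so tan θ = μ_s.
θ_max = arctan(0.5) = 26.6°.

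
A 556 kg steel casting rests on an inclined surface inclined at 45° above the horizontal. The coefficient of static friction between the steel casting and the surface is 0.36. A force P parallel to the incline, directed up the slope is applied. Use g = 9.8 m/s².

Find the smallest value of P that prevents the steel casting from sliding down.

P_min ≈ 2470 N

The steel casting tends to slide down (tan θ > μ_s), so at the point of impending slip friction acts up-slope at its limit: f = μ_s N.
P is parallel to the surface, so N = m g cos θ = 3850 N.
Along the incline: P + μ_s N = m g sin θ, so P = 3850 − 0.36×3850 = 2470 N.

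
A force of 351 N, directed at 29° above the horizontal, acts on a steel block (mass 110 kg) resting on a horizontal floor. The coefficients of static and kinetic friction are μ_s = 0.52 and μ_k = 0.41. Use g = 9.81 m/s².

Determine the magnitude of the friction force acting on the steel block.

f ≈ 307 N

N = m g − P sin α = 1079 − 351×sin 29° = 908.9 N.
For equilibrium, f = P cos α = 351×cos 29° = 307 N.
The static-friction limit is μ_s N = 472.6 N.
307 ≤ 472.6 N → static; friction equals the required 307 N.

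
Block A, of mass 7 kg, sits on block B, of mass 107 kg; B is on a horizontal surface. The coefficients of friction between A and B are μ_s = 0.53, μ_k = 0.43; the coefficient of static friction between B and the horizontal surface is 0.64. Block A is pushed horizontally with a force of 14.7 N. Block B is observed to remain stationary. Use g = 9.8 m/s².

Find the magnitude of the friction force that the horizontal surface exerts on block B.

Normal force at the A–B interface: N₁ = m_A g = 68.6 N.
So the A–B interface can sustain at most μ_s N₁ = 36.36 N of static friction.
P = 14.7 N is within that limit, so A and B move together (both at rest); the A–B friction is simply f₁ = P = 14.7 N.
By Newton's third law B feels 14.7 N forward from A. With B stationary, the floor's static friction on B balances it: f₂ = 14.7 N (well within μ_s(m_A+m_B)g = 715 N).

f ≈ 14.7 N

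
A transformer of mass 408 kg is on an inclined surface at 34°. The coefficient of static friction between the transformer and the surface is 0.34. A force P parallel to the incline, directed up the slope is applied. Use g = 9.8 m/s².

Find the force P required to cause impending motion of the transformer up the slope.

P ≈ 3360 N

At impending motion up the slope, friction acts down-slope at its limit: f = μ_s N.
P is parallel to the surface, so N = m g cos θ = 3310 N.
Along the incline: P = m g sin θ + μ_s N = 2240 + 0.34×3310 = 3360 N.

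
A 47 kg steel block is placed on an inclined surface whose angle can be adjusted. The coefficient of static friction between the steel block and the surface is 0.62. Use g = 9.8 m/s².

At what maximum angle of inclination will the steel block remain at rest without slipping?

θ_max ≈ 31.8°

At the slip threshold, m g sin θ = μ_s · m g cos θ, so tan θ = μ_s.
θ_max = arctan(0.62) = 31.8°.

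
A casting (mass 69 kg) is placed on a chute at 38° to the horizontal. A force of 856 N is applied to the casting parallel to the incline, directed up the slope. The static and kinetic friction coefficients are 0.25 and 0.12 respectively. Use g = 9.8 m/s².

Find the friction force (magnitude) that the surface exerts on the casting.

Normal force: N = m g cos θ = 69 × 9.8 × cos 38° = 532.9 N.
The friction needed for equilibrium is m g sin θ − P = 416.3 − 856 = -439.7 N, measured positive up-slope.
The static-friction ceiling is μ_s N = 0.25 × 532.9 = 133.2 N.
|-439.7| exceeds 133.2 N, so the casting slips up-slope; friction is kinetic, f = μ_k N = 0.12×532.9 = 63.9 N.

f ≈ 63.9 N (down the incline)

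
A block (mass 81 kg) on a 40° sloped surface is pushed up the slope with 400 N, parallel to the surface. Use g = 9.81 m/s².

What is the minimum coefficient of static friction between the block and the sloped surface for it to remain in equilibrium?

μ_s,min ≈ 0.182

N = m g cos θ = 608.7 N.
Friction must make up the shortfall along the incline: f = m g sin θ − P = 510.8 − 400 = 110.8 N.
At the threshold f = μ_s N, so μ_s,min = 110.8/608.7 = 0.182.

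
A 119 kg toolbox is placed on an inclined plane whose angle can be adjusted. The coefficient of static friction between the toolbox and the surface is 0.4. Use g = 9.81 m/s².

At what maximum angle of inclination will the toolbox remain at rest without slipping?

θ_max ≈ 21.8°

At the slip threshold, m g sin θ = μ_s · m g cos θ, so tan θ = μ_s.
θ_max = arctan(0.4) = 21.8°.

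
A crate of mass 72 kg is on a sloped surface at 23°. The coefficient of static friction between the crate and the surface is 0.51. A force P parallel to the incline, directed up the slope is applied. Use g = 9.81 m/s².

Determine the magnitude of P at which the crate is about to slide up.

At impending motion up the slope, friction acts down-slope at its limit: f = μ_s N.
P is parallel to the surface, so N = m g cos θ = 650 N.
Along the incline: P = m g sin θ + μ_s N = 276 + 0.51×650 = 608 N.

P ≈ 608 N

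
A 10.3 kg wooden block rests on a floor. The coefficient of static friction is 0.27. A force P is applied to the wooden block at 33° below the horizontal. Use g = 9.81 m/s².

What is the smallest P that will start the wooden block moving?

N = m g + P sin α (the push presses the wooden block into the floor).
At impending slip, P cos α = μ_s N = μ_s (m g + P sin α).
Solving: P (cos α − μ_s sin α) = μ_s m g → P = 0.27×101/(cos 33° − 0.27 sin 33°) = 27.3/0.6916 = 39.4 N.

P ≈ 39.4 N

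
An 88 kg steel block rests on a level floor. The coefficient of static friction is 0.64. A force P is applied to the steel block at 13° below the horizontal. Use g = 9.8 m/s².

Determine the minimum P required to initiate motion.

N = m g + P sin α (the push presses the steel block into the level floor).
At impending slip, P cos α = μ_s N = μ_s (m g + P sin α).
Solving: P (cos α − μ_s sin α) = μ_s m g → P = 0.64×862/(cos 13° − 0.64 sin 13°) = 552/0.8304 = 665 N.

P ≈ 665 N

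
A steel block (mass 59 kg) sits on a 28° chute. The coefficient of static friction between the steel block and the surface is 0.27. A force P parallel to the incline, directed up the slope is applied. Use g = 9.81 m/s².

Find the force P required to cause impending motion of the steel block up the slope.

At impending motion up the slope, friction acts down-slope at its limit: f = μ_s N.
P is parallel to the surface, so N = m g cos θ = 511 N.
Along the incline: P = m g sin θ + μ_s N = 272 + 0.27×511 = 410 N.

P ≈ 410 N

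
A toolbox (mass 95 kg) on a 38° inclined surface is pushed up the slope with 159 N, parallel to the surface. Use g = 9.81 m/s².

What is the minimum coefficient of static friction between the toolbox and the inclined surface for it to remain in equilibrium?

μ_s,min ≈ 0.565

N = m g cos θ = 734.4 N.
Friction must make up the shortfall along the incline: f = m g sin θ − P = 573.8 − 159 = 414.8 N.
At the threshold f = μ_s N, so μ_s,min = 414.8/734.4 = 0.565.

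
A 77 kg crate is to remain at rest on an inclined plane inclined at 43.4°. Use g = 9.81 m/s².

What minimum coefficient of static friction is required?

At the slip threshold m g sin θ = μ_s m g cos θ, so μ_s,min = tan θ.
μ_s,min = tan 43.4° = 0.946.

μ_s,min ≈ 0.946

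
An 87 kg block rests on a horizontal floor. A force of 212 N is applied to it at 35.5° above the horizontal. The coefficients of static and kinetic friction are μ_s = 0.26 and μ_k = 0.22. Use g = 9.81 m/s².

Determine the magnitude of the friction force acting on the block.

f ≈ 173 N

Vertical equilibrium gives N = m g − P sin α = 730.4 N.
For equilibrium, f = P cos α = 212×cos 35.5° = 172.6 N.
The static-friction limit is μ_s N = 189.9 N.
Since 172.6 N does not exceed the limit, the block stays at rest and f = 173 N.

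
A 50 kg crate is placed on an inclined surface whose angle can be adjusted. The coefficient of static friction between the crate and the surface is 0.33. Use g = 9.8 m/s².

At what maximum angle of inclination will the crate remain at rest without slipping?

At the slip threshold, m g sin θ = μ_s · m g cos θ, so tan θ = μ_s.
θ_max = arctan(0.33) = 18.3°.

θ_max ≈ 18.3°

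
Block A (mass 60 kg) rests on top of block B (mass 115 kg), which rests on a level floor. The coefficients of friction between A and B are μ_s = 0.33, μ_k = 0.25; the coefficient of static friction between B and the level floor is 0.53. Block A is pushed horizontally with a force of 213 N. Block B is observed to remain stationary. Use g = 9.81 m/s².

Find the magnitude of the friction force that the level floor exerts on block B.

f ≈ 147 N

Between the blocks, N₁ = m_A g = 588.6 N.
Maximum static friction on A from B: μ_s N₁ = 0.33×588.6 = 194.2 N.
P = 213 N exceeds that limit, so A slips over B and the interface friction becomes kinetic: f₁ = μ_k N₁ = 0.25×588.6 = 147 N.
B experiences an equal 147 N forward from A (third law). B is in equilibrium, so the floor supplies f₂ = 147 N of static friction (limit μ_s(m_A+m_B)g = 909.9 N, not exceeded).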